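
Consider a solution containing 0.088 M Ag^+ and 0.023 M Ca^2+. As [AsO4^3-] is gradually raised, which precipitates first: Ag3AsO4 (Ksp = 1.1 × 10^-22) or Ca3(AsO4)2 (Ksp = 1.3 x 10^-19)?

Ag3AsO4

Precipitation of each salt starts when its ion product equals its Ksp.
For Ag3AsO4: 1.1 × 10^-22 = (0.088)^3 × [AsO4^3-]  ⇒  [AsO4^3-] = 1.6 × 10^-19 M.
For Ca3(AsO4)2: 1.3 x 10^-19 = (0.023)^3 × [AsO4^3-]^2  ⇒  [AsO4^3-] = 1.0 x 10^-7 M.
The salt with the lower threshold [AsO4^3-] precipitates first: Ag3AsO4.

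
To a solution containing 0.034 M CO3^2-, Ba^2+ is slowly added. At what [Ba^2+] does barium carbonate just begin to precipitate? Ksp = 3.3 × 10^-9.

BaCO3(s) ⇌ Ba^2+ + CO3^2-
Ksp = [Ba^2+][CO3^2-]
Precipitation begins when Q = Ksp. With [CO3^2-] = 0.034 M:
3.3 × 10^-9 = (0.034) × [Ba^2+]
[Ba^2+] = (3.3 × 10^-9 / 3.4 × 10^-2) = 9.7 × 10^-8 M

[Ba^2+] = 9.7 x 10^-8 M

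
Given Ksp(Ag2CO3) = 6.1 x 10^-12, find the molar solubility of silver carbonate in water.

Ag2CO3(s) ⇌ 2 Ag^+(aq) + CO3^2-(aq)
Ksp = [Ag^+]^2[CO3^2-]
If s mol/L of Ag2CO3 dissolves, [Ag^+] = 2s and [CO3^2-] = s.
Ksp = (2s)^2s = 4s^3
s^3 = 6.1 x 10^-12 / 4, so s = 1.2 × 10^-4 M

1.2 × 10^-4 M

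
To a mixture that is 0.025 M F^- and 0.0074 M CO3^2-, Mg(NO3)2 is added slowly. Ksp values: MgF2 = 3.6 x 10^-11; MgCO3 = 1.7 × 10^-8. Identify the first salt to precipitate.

MgF2

Precipitation of each salt starts when its ion product equals its Ksp.
For MgF2: 3.6 x 10^-11 = (0.025)^2 × [Mg^2+]  ⇒  [Mg^2+] = 5.8 × 10^-8 M.
For MgCO3: 1.7 × 10^-8 = 0.0074 × [Mg^2+]  ⇒  [Mg^2+] = 2.3 x 10^-6 M.
The salt with the lower threshold [Mg^2+] precipitates first: MgF2.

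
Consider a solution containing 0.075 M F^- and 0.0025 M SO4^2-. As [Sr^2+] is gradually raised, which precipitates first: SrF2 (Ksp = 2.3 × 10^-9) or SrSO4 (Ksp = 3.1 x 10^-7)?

SrF2

Each salt begins to precipitate when Q = Ksp, i.e. when [Sr^2+] reaches its threshold.
For SrF2: 2.3 × 10^-9 = (0.075)^2 × [Sr^2+]  ⇒  [Sr^2+] = 4.1 × 10^-7 M.
For SrSO4: 3.1 x 10^-7 = 0.0025 × [Sr^2+]  ⇒  [Sr^2+] = 1.2 x 10^-4 M.
The salt with the lower threshold [Sr^2+] precipitates first: SrF2.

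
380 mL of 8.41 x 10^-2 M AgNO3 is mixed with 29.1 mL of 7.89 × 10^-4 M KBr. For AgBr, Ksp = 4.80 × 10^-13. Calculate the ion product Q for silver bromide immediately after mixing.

Total volume = 380 + 29.1 = 409.1 mL.
[Ag^+] = 8.41 × 10^-2 × (380/409.1) = 7.812 × 10^-2 M
[Br^-] = 7.89 × 10^-4 × (29.1/409.1) = 5.612 × 10^-5 M
AgBr(s) ⇌ Ag^+(aq) + Br^-(aq), so Q = [Ag^+][Br^-]
Q = (7.812 × 10^-2)(5.612 x 10^-5) = 4.38 × 10^-6
Q > Ksp, so AgBr will precipitate.

Q = 4.38 × 10^-6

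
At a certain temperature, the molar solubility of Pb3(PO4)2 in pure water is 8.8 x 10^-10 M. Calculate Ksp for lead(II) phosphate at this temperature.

Pb3(PO4)2(s) ⇌ 3 Pb^2+(aq) + 2 PO4^3-(aq)
If s mol/L of Pb3(PO4)2 dissolves, [Pb^2+] = 3s and [PO4^3-] = 2s.
Ksp = [Pb^2+]^3[PO4^3-]^2
Ksp = (3s)^3(2s)^2 = 108s^5
Ksp = 108 × (8.8 × 10^-10)^5 = 5.7 × 10^-44

Ksp = 5.7e-44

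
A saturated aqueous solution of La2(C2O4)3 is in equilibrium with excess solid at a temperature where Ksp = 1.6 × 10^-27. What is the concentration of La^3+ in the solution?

La2(C2O4)3(s) <=> 2 La^3+ + 3 C2O4^2-
Ksp = [La^3+]^2[C2O4^2-]^3
For each mole of La2(C2O4)3 that dissolves: [La^3+] = 2s, [C2O4^2-] = 3s.
So Ksp = (2s)^2 × (3s)^3 = 108s^5
s^5 = 1.6 × 10^-27 / 108, so s = 1.71 × 10^-6 M
[La^3+] = 2s = 3.4 × 10^-6 M

[La^3+] = 3.4 × 10^-6 M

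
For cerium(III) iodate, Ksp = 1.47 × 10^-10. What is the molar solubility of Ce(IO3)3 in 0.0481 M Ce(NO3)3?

Ce(IO3)3(s) ⇌ Ce^3+(aq) + 3 IO3^-(aq)
Ksp = [Ce^3+][IO3^-]^3
Let s = moles of Ce(IO3)3 that dissolve per litre. [Ce^3+] = 0.0481 + s ≈ 0.0481, [IO3^-] = 3s (Ksp is small, so little additional dissolves).
Ksp ≈ 0.0481 × (3s)^3
s = 4.84 × 10^-4 M
Check: s = 4.8 × 10^-4 ≪ 0.0481, so the approximation is valid.

4.84e-4 M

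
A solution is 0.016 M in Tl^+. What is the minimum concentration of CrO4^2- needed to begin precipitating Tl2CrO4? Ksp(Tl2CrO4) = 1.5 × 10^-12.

[CrO4^2-] = 5.9 × 10^-9 M

Tl2CrO4(s) ⇌ 2 Tl^+ + CrO4^2-
Ksp = [Tl^+]^2[CrO4^2-]
Precipitation begins when Q = Ksp. With [Tl^+] = 0.016 M:
1.5 × 10^-12 = (0.016)^2 × [CrO4^2-]
[CrO4^2-] = (1.5 × 10^-12 / 2.56 x 10^-4) = 5.9 × 10^-9 M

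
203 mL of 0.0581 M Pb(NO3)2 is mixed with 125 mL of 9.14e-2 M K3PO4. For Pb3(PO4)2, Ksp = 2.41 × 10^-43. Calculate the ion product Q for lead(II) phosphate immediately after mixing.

Total volume = 203 + 125 = 328 mL.
[Pb^2+] = 5.81 × 10^-2 × (203/328) = 3.596 × 10^-2 M
[PO4^3-] = 9.14 × 10^-2 × (125/328) = 3.483 x 10^-2 M
Pb3(PO4)2(s) <=> 3 Pb^2+ + 2 PO4^3-, so Q = [Pb^2+]^3[PO4^3-]^2
Q = (3.596 x 10^-2)^3(3.483 × 10^-2)^2 = 5.64 × 10^-8
Q > Ksp, so Pb3(PO4)2 will precipitate.

Q ≈ 5.64 × 10^-8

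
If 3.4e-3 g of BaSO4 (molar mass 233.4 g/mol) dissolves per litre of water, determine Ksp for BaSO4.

Ksp ≈ 2.1 × 10^-10

Molar solubility s = (3.4 x 10^-3 g/L) / (233.4 g/mol) = 1.46 × 10^-5 M.
BaSO4(s) <=> Ba^2+ + SO4^2-
Let s = molar solubility. Then [Ba^2+] = s and [SO4^2-] = s.
Ksp = [Ba^2+][SO4^2-]
Ksp = s × s = s^2
Ksp = (1.46 × 10^-5)^2 = 2.1 × 10^-10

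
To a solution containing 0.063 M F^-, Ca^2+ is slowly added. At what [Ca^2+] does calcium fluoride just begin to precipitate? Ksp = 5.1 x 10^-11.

1.3 × 10^-8 M

CaF2(s) ⇌ Ca^2+(aq) + 2 F^-(aq)
Ksp = [Ca^2+][F^-]^2
Precipitation begins when Q = Ksp. With [F^-] = 0.063 M:
5.1 x 10^-11 = (0.063)^2 × [Ca^2+]
[Ca^2+] = (5.1 x 10^-11 / 3.97 × 10^-3) = 1.3 × 10^-8 M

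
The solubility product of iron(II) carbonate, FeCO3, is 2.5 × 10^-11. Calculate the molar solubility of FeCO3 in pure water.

FeCO3(s) ⇌ Fe^2+(aq) + CO3^2-(aq)
Ksp = [Fe^2+][CO3^2-]
For each mole of FeCO3 that dissolves: [Fe^2+] = s, [CO3^2-] = s.
Ksp = s^2
s = √(2.5 × 10^-11) = 5.0 × 10^-6 M

5.0 x 10^-6 M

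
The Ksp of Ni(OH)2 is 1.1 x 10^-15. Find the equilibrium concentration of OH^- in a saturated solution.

[OH^-] = 1.3e-5 M

Ni(OH)2(s) <=> Ni^2+ + 2 OH^-
Ksp = [Ni^2+][OH^-]^2
With molar solubility s: [Ni^2+] = s, [OH^-] = 2s.
Ksp = s(2s)^2 = 4s^3
s^3 = 1.1 x 10^-15 / 4, so s = 6.50 × 10^-6 M
[OH^-] = 2s = 1.3 x 10^-5 M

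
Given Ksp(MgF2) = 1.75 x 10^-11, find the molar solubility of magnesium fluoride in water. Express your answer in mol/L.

1.64 × 10^-4 M

MgF2(s) <=> Mg^2+(aq) + 2 F^-(aq)
Ksp = [Mg^2+][F^-]^2
If s mol/L of MgF2 dissolves, [Mg^2+] = s and [F^-] = 2s.
Ksp = s(2s)^2 = 4s^3
Solving, s = (1.75 x 10^-11/4)^(1/3) = 1.64 × 10^-4 M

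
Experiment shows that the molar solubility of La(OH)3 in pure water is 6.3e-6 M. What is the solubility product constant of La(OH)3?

4.3e-20

La(OH)3(s) <=> La^3+ + 3 OH^-
If s mol/L of La(OH)3 dissolves, [La^3+] = s and [OH^-] = 3s.
Ksp = [La^3+][OH^-]^3
Ksp = s(3s)^3 = 27s^4
With s = 6.3 × 10^-6: Ksp = 4.3 x 10^-20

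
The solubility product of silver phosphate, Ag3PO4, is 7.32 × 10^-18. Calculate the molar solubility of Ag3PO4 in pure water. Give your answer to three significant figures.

s = 2.28e-5 M

Ag3PO4(s) ⇌ 3 Ag^+ + PO4^3-
Ksp = [Ag^+]^3[PO4^3-]
If s mol/L of Ag3PO4 dissolves, [Ag^+] = 3s and [PO4^3-] = s.
Substituting: Ksp = (3s)^3s = 27s^4
Solving, s = (7.32 × 10^-18/27)^(1/4) = 2.28 × 10^-5 M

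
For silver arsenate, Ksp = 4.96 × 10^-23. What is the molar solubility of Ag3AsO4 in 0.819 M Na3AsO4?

Ag3AsO4(s) <=> 3 Ag^+(aq) + AsO4^3-(aq)
Ksp = [Ag^+]^3[AsO4^3-]
If s mol/L dissolves here, [Ag^+] = 3s, [AsO4^3-] = 0.819 + s ≈ 0.819 (since AsO4^3- from Na3AsO4 dominates).
Ksp ≈ (3s)^3 × 0.819
s = 1.31 x 10^-8 M
Check: s = 1.3 × 10^-8 ≪ 0.819, so the approximation is valid.

s = 1.31 × 10^-8 M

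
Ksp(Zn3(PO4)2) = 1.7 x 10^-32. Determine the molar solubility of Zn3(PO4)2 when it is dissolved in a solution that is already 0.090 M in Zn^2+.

Zn3(PO4)2(s) <=> 3 Zn^2+(aq) + 2 PO4^3-(aq)
Ksp = [Zn^2+]^3[PO4^3-]^2
If s mol/L dissolves here, [Zn^2+] = 0.090 + 3s ≈ 0.090, [PO4^3-] = 2s (Ksp is small, so little additional dissolves).
Ksp ≈ (0.090)^3 × (2s)^2
s = 2.4 × 10^-15 M
Check: 3s = 7.2 × 10^-15 ≪ 0.090, so the approximation is valid.

s ≈ 2.4e-15 M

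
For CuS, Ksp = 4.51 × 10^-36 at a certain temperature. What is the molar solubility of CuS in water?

s = 2.12e-18 M

CuS(s) ⇌ Cu^2+(aq) + S^2-(aq)
Ksp = [Cu^2+][S^2-]
For each mole of CuS that dissolves: [Cu^2+] = s, [S^2-] = s.
Ksp = s × s = s^2
s = (4.51 × 10^-36)^(1/2) = 2.12 × 10^-18 M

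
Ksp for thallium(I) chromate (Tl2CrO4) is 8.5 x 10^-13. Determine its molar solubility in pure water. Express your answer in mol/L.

s ≈ 6.0 × 10^-5 M

Tl2CrO4(s) <=> 2 Tl^+ + CrO4^2-
Ksp = [Tl^+]^2[CrO4^2-]
For each mole of Tl2CrO4 that dissolves: [Tl^+] = 2s, [CrO4^2-] = s.
So Ksp = (2s)^2 × s = 4s^3
s^3 = 8.5 x 10^-13 / 4, so s = 6.0 × 10^-5 M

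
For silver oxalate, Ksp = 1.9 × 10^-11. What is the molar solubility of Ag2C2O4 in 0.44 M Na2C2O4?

Ag2C2O4(s) ⇌ 2 Ag^+ + C2O4^2-
Ksp = [Ag^+]^2[C2O4^2-]
Let s be the molar solubility in this solution. [Ag^+] = 2s, [C2O4^2-] = 0.44 + s ≈ 0.44 (Ksp is small, so little additional dissolves).
Ksp ≈ (2s)^2 × 0.44
s = 3.3 × 10^-6 M
Check: s = 3.3 x 10^-6 ≪ 0.44, so the approximation is valid.

s ≈ 3.3 × 10^-6 M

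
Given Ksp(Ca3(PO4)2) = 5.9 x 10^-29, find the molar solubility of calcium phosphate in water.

s ≈ 8.9e-7 M

Ca3(PO4)2(s) <=> 3 Ca^2+ + 2 PO4^3-
Ksp = [Ca^2+]^3[PO4^3-]^2
Let s = molar solubility. Then [Ca^2+] = 3s and [PO4^3-] = 2s.
Substituting: Ksp = (3s)^3(2s)^2 = 108s^5
s = (5.9 x 10^-29 / 108)^(1/5) = 8.9 × 10^-7 M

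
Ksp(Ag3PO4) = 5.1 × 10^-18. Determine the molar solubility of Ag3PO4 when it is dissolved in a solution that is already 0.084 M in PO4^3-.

Ag3PO4(s) ⇌ 3 Ag^+ + PO4^3-
Ksp = [Ag^+]^3[PO4^3-]
Let s be the molar solubility in this solution. [Ag^+] = 3s, [PO4^3-] = 0.084 + s ≈ 0.084 (Ksp is small, so little additional dissolves).
Ksp ≈ (3s)^3 × 0.084
s = 1.3 × 10^-6 M
Check: s = 1.3 x 10^-6 ≪ 0.084, so the approximation is valid.

s ≈ 1.3 × 10^-6 M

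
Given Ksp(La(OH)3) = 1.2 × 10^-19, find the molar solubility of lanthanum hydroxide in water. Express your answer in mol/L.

La(OH)3(s) <=> La^3+ + 3 OH^-
Ksp = [La^3+][OH^-]^3
With molar solubility s: [La^3+] = s, [OH^-] = 3s.
Substituting: Ksp = s(3s)^3 = 27s^4
s^4 = 1.2 × 10^-19 / 27, so s = 8.2 × 10^-6 M

s = 8.2 x 10^-6 M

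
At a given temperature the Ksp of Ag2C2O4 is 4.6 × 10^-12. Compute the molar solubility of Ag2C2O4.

Ag2C2O4(s) ⇌ 2 Ag^+ + C2O4^2-
Ksp = [Ag^+]^2[C2O4^2-]
If s mol/L of Ag2C2O4 dissolves, [Ag^+] = 2s and [C2O4^2-] = s.
Substituting: Ksp = (2s)^2s = 4s^3
Solving, s = (4.6 × 10^-12/4)^(1/3) = 1.0 × 10^-4 M

s = 1.0 x 10^-4 M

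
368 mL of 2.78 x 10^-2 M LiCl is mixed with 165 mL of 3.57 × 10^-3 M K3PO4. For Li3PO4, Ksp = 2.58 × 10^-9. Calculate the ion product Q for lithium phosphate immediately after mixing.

7.81e-9

Total volume = 368 + 165 = 533 mL.
[Li^+] = 2.78 x 10^-2 × (368/533) = 1.919 × 10^-2 M
[PO4^3-] = 3.57 × 10^-3 × (165/533) = 1.105 × 10^-3 M
Li3PO4(s) ⇌ 3 Li^+ + PO4^3-, so Q = [Li^+]^3[PO4^3-]
Q = (1.919 x 10^-2)^3(1.105 × 10^-3) = 7.81 x 10^-9
Q > Ksp, so Li3PO4 will precipitate.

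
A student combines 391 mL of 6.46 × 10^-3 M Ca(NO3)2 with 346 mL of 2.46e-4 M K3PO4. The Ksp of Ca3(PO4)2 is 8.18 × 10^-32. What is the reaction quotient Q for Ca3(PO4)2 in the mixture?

Q = 5.37 × 10^-16

Total volume = 391 + 346 = 737 mL.
[Ca^2+] = 6.46 × 10^-3 × (391/737) = 3.427 × 10^-3 M
[PO4^3-] = 2.46 × 10^-4 × (346/737) = 1.155 x 10^-4 M
Ca3(PO4)2(s) <=> 3 Ca^2+ + 2 PO4^3-, so Q = [Ca^2+]^3[PO4^3-]^2
Q = (3.427 x 10^-3)^3(1.155 × 10^-4)^2 = 5.37 × 10^-16
Q > Ksp, so Ca3(PO4)2 will precipitate.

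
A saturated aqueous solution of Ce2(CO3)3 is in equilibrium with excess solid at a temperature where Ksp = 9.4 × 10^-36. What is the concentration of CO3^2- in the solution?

Ce2(CO3)3(s) ⇌ 2 Ce^3+(aq) + 3 CO3^2-(aq)
Ksp = [Ce^3+]^2[CO3^2-]^3
Let s = molar solubility. Then [Ce^3+] = 2s and [CO3^2-] = 3s.
Ksp = (2s)^2(3s)^3 = 108s^5
s = (9.4 × 10^-36 / 108)^(1/5) = 3.87 x 10^-8 M
[CO3^2-] = 3s = 1.2 x 10^-7 M

[CO3^2-] ≈ 1.2 × 10^-7 M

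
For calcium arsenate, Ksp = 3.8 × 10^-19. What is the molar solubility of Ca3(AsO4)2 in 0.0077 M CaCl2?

s ≈ 4.6e-7 M

Ca3(AsO4)2(s) ⇌ 3 Ca^2+ + 2 AsO4^3-
Ksp = [Ca^2+]^3[AsO4^3-]^2
If s mol/L dissolves here, [Ca^2+] = 0.0077 + 3s ≈ 0.0077, [AsO4^3-] = 2s (since Ca^2+ from CaCl2 dominates).
Ksp ≈ (0.0077)^3 × (2s)^2
s = 4.6 × 10^-7 M
Check: 3s = 1.4 x 10^-6 ≪ 0.0077, so the approximation is valid.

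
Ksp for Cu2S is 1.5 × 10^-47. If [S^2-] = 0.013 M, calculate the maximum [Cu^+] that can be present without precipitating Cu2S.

[Cu^+] ≈ 3.4 × 10^-23 M

Cu2S(s) ⇌ 2 Cu^+(aq) + S^2-(aq)
Ksp = [Cu^+]^2[S^2-]
Precipitation begins when Q = Ksp. With [S^2-] = 0.013 M:
1.5 × 10^-47 = (0.013) × [Cu^+]^2
[Cu^+] = (1.5 × 10^-47 / 1.3 × 10^-2)^(1/2) = 3.4 × 10^-23 M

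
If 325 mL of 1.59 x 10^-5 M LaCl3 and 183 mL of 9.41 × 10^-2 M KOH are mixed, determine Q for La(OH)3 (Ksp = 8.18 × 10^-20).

Total volume = 325 + 183 = 508 mL.
[La^3+] = 1.59 × 10^-5 × (325/508) = 1.017 x 10^-5 M
[OH^-] = 9.41 × 10^-2 × (183/508) = 3.390 x 10^-2 M
La(OH)3(s) ⇌ La^3+(aq) + 3 OH^-(aq), so Q = [La^3+][OH^-]^3
Q = (1.017 x 10^-5)(3.390 x 10^-2)^3 = 3.96 x 10^-10
Q > Ksp, so La(OH)3 will precipitate.

Q ≈ 3.96 × 10^-10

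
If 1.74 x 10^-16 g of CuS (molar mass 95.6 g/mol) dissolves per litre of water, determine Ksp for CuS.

Molar solubility s = (1.74 × 10^-16 g/L) / (95.6 g/mol) = 1.820 x 10^-18 M.
CuS(s) <=> Cu^2+(aq) + S^2-(aq)
For each mole of CuS that dissolves: [Cu^2+] = s, [S^2-] = s.
Ksp = [Cu^2+][S^2-]
Ksp = (s)(s) = s^2
With s = 1.820 × 10^-18: Ksp = 3.31 x 10^-36

3.31 × 10^-36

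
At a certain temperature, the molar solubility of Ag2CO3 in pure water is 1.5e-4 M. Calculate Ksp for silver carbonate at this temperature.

Ag2CO3(s) ⇌ 2 Ag^+(aq) + CO3^2-(aq)
Let s = molar solubility. Then [Ag^+] = 2s and [CO3^2-] = s.
Ksp = [Ag^+]^2[CO3^2-]
Substituting: Ksp = (2s)^2s = 4s^3
With s = 1.5 × 10^-4: Ksp = 1.4 x 10^-11

Ksp ≈ 1.4 x 10^-11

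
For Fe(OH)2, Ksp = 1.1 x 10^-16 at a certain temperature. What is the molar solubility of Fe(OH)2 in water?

s = 3.0 x 10^-6 M

Fe(OH)2(s) ⇌ Fe^2+ + 2 OH^-
Ksp = [Fe^2+][OH^-]^2
If s mol/L of Fe(OH)2 dissolves, [Fe^2+] = s and [OH^-] = 2s.
Substituting: Ksp = s(2s)^2 = 4s^3
Solving, s = (1.1 x 10^-16/4)^(1/3) = 3.0 x 10^-6 M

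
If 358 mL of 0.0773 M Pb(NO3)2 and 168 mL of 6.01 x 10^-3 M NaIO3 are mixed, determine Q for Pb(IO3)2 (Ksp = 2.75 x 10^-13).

Q = 1.94e-7

Total volume = 358 + 168 = 526 mL.
[Pb^2+] = 7.73 × 10^-2 × (358/526) = 5.261 × 10^-2 M
[IO3^-] = 6.01 x 10^-3 × (168/526) = 1.920 x 10^-3 M
Pb(IO3)2(s) ⇌ Pb^2+(aq) + 2 IO3^-(aq), so Q = [Pb^2+][IO3^-]^2
Q = (5.261 × 10^-2)(1.920 × 10^-3)^2 = 1.94 × 10^-7
Q > Ksp, so Pb(IO3)2 will precipitate.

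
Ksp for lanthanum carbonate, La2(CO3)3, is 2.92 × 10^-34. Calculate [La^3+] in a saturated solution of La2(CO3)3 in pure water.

La2(CO3)3(s) ⇌ 2 La^3+(aq) + 3 CO3^2-(aq)
Ksp = [La^3+]^2[CO3^2-]^3
For each mole of La2(CO3)3 that dissolves: [La^3+] = 2s, [CO3^2-] = 3s.
Substituting: Ksp = (2s)^2(3s)^3 = 108s^5
Solving, s = (2.92 × 10^-34/108)^(1/5) = 7.698 x 10^-8 M
[La^3+] = 2s = 1.54 x 10^-7 M

[La^3+] = 1.54 × 10^-7 M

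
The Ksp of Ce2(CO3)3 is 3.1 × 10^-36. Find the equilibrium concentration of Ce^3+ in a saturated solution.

Ce2(CO3)3(s) ⇌ 2 Ce^3+ + 3 CO3^2-
Ksp = [Ce^3+]^2[CO3^2-]^3
For each mole of Ce2(CO3)3 that dissolves: [Ce^3+] = 2s, [CO3^2-] = 3s.
Substituting: Ksp = (2s)^2(3s)^3 = 108s^5
Solving, s = (3.1 × 10^-36/108)^(1/5) = 3.10 × 10^-8 M
[Ce^3+] = 2s = 6.2 × 10^-8 M

[Ce^3+] ≈ 6.2 × 10^-8 M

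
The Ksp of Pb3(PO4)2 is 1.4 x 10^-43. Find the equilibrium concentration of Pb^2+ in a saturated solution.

Pb3(PO4)2(s) ⇌ 3 Pb^2+(aq) + 2 PO4^3-(aq)
Ksp = [Pb^2+]^3[PO4^3-]^2
With molar solubility s: [Pb^2+] = 3s, [PO4^3-] = 2s.
So Ksp = (3s)^3 × (2s)^2 = 108s^5
s = (1.4 x 10^-43 / 108)^(1/5) = 1.05 x 10^-9 M
[Pb^2+] = 3s = 3.2 × 10^-9 M

[Pb^2+] ≈ 3.2 x 10^-9 M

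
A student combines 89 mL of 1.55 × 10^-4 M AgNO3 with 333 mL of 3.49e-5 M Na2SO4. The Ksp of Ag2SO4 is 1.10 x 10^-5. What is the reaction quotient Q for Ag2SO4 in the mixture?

Total volume = 89 + 333 = 422 mL.
[Ag^+] = 1.55 x 10^-4 × (89/422) = 3.269 x 10^-5 M
[SO4^2-] = 3.49 × 10^-5 × (333/422) = 2.754 × 10^-5 M
Ag2SO4(s) <=> 2 Ag^+(aq) + SO4^2-(aq), so Q = [Ag^+]^2[SO4^2-]
Q = (3.269 × 10^-5)^2(2.754 × 10^-5) = 2.94 × 10^-14
Q < Ksp, so no precipitate of Ag2SO4 forms.

Q ≈ 2.94 × 10^-14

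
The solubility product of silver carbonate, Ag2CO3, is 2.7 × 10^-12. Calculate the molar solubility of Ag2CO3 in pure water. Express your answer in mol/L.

Ag2CO3(s) <=> 2 Ag^+ + CO3^2-
Ksp = [Ag^+]^2[CO3^2-]
With molar solubility s: [Ag^+] = 2s, [CO3^2-] = s.
Substituting: Ksp = (2s)^2s = 4s^3
s^3 = 2.7 × 10^-12 / 4, so s = 8.8 × 10^-5 M

8.8 x 10^-5 M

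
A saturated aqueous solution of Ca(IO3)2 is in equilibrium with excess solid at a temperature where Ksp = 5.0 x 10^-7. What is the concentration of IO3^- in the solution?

1.0 × 10^-2 M

Ca(IO3)2(s) <=> Ca^2+(aq) + 2 IO3^-(aq)
Ksp = [Ca^2+][IO3^-]^2
If s mol/L of Ca(IO3)2 dissolves, [Ca^2+] = s and [IO3^-] = 2s.
Ksp = s(2s)^2 = 4s^3
s = (5.0 x 10^-7 / 4)^(1/3) = 5.00 × 10^-3 M
[IO3^-] = 2s = 1.0 × 10^-2 M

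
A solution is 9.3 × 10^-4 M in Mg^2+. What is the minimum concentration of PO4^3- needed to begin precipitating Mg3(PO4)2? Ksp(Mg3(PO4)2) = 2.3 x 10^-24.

Mg3(PO4)2(s) ⇌ 3 Mg^2+ + 2 PO4^3-
Ksp = [Mg^2+]^3[PO4^3-]^2
Precipitation begins when Q = Ksp. With [Mg^2+] = 9.3 × 10^-4 M:
2.3 x 10^-24 = (9.3 × 10^-4)^3 × [PO4^3-]^2
[PO4^3-] = (2.3 x 10^-24 / 8.04 × 10^-10)^(1/2) = 5.3 × 10^-8 M

5.3e-8 M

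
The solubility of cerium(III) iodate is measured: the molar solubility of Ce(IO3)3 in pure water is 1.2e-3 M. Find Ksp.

Ce(IO3)3(s) <=> Ce^3+ + 3 IO3^-
For each mole of Ce(IO3)3 that dissolves: [Ce^3+] = s, [IO3^-] = 3s.
Ksp = [Ce^3+][IO3^-]^3
Ksp = s(3s)^3 = 27s^4
Ksp = 27 × (1.2 x 10^-3)^4 = 5.6 × 10^-11

Ksp = 5.6 x 10^-11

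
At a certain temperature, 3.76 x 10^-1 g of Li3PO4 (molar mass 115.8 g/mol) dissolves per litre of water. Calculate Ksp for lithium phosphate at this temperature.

Ksp ≈ 3.00 × 10^-9

Molar solubility s = (3.76 × 10^-1 g/L) / (115.8 g/mol) = 3.247 x 10^-3 M.
Li3PO4(s) ⇌ 3 Li^+(aq) + PO4^3-(aq)
If s mol/L of Li3PO4 dissolves, [Li^+] = 3s and [PO4^3-] = s.
Ksp = [Li^+]^3[PO4^3-]
Substituting: Ksp = (3s)^3s = 27s^4
With s = 3.247 × 10^-3: Ksp = 3.00 x 10^-9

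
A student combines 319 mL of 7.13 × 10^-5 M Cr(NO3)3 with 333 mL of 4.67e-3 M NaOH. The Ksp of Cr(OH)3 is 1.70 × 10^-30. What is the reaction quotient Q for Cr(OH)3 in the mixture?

Total volume = 319 + 333 = 652 mL.
[Cr^3+] = 7.13 x 10^-5 × (319/652) = 3.488 x 10^-5 M
[OH^-] = 4.67 x 10^-3 × (333/652) = 2.385 x 10^-3 M
Cr(OH)3(s) ⇌ Cr^3+ + 3 OH^-, so Q = [Cr^3+][OH^-]^3
Q = (3.488 x 10^-5)(2.385 × 10^-3)^3 = 4.73 × 10^-13
Q > Ksp, so Cr(OH)3 will precipitate.

4.73e-13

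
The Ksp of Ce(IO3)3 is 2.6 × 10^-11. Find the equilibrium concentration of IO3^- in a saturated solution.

Ce(IO3)3(s) ⇌ Ce^3+ + 3 IO3^-
Ksp = [Ce^3+][IO3^-]^3
If s mol/L of Ce(IO3)3 dissolves, [Ce^3+] = s and [IO3^-] = 3s.
Substituting: Ksp = s(3s)^3 = 27s^4
s = (2.6 × 10^-11 / 27)^(1/4) = 9.91 × 10^-4 M
[IO3^-] = 3s = 3.0 × 10^-3 M

3.0e-3 M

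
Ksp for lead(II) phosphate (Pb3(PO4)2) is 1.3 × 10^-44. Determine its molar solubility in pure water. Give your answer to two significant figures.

Pb3(PO4)2(s) <=> 3 Pb^2+ + 2 PO4^3-
Ksp = [Pb^2+]^3[PO4^3-]^2
Let s = molar solubility. Then [Pb^2+] = 3s and [PO4^3-] = 2s.
Substituting: Ksp = (3s)^3(2s)^2 = 108s^5
s = (1.3 × 10^-44 / 108)^(1/5) = 6.5 × 10^-10 M

s ≈ 6.5e-10 M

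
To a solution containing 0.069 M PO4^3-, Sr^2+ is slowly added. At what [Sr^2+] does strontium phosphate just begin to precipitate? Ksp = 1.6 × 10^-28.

Sr3(PO4)2(s) ⇌ 3 Sr^2+(aq) + 2 PO4^3-(aq)
Ksp = [Sr^2+]^3[PO4^3-]^2
Precipitation begins when Q = Ksp. With [PO4^3-] = 0.069 M:
1.6 × 10^-28 = (0.069)^2 × [Sr^2+]^3
[Sr^2+] = (1.6 × 10^-28 / 4.76 x 10^-3)^(1/3) = 3.2 × 10^-9 M

[Sr^2+] = 3.2 × 10^-9 M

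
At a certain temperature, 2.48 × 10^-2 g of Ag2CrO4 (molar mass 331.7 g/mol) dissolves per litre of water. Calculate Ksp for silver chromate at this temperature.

Ksp ≈ 1.67 x 10^-12

Molar solubility s = (2.48 x 10^-2 g/L) / (331.7 g/mol) = 7.477 × 10^-5 M.
Ag2CrO4(s) ⇌ 2 Ag^+ + CrO4^2-
Let s = molar solubility. Then [Ag^+] = 2s and [CrO4^2-] = s.
Ksp = [Ag^+]^2[CrO4^2-]
Substituting: Ksp = (2s)^2s = 4s^3
Ksp = 4 × (7.477 × 10^-5)^3 = 1.67 × 10^-12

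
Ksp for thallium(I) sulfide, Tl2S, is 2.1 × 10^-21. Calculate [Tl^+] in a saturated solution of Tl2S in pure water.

Tl2S(s) ⇌ 2 Tl^+(aq) + S^2-(aq)
Ksp = [Tl^+]^2[S^2-]
If s mol/L of Tl2S dissolves, [Tl^+] = 2s and [S^2-] = s.
Ksp = (2s)^2s = 4s^3
s = (2.1 × 10^-21 / 4)^(1/3) = 8.07 x 10^-8 M
[Tl^+] = 2s = 1.6 x 10^-7 M

1.6e-7 M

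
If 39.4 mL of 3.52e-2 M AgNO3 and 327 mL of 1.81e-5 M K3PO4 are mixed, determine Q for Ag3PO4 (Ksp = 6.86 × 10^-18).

Total volume = 39.4 + 327 = 366.4 mL.
[Ag^+] = 3.52 x 10^-2 × (39.4/366.4) = 3.785 × 10^-3 M
[PO4^3-] = 1.81 x 10^-5 × (327/366.4) = 1.615 x 10^-5 M
Ag3PO4(s) ⇌ 3 Ag^+(aq) + PO4^3-(aq), so Q = [Ag^+]^3[PO4^3-]
Q = (3.785 × 10^-3)^3(1.615 × 10^-5) = 8.76 x 10^-13
Q > Ksp, so Ag3PO4 will precipitate.

Q ≈ 8.76 x 10^-13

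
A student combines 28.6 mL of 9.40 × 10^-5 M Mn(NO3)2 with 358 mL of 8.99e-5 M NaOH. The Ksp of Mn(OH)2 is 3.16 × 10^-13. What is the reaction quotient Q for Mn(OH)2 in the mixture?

Q ≈ 4.82 × 10^-14

Total volume = 28.6 + 358 = 386.6 mL.
[Mn^2+] = 9.40 × 10^-5 × (28.6/386.6) = 6.954 x 10^-6 M
[OH^-] = 8.99 x 10^-5 × (358/386.6) = 8.325 × 10^-5 M
Mn(OH)2(s) ⇌ Mn^2+(aq) + 2 OH^-(aq), so Q = [Mn^2+][OH^-]^2
Q = (6.954 x 10^-6)(8.325 x 10^-5)^2 = 4.82 x 10^-14
Q < Ksp, so no precipitate of Mn(OH)2 forms.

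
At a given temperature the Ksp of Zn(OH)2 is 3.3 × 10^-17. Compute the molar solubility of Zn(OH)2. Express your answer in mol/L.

Zn(OH)2(s) <=> Zn^2+ + 2 OH^-
Ksp = [Zn^2+][OH^-]^2
With molar solubility s: [Zn^2+] = s, [OH^-] = 2s.
Ksp = s(2s)^2 = 4s^3
s^3 = 3.3 × 10^-17 / 4, so s = 2.0 × 10^-6 M

s = 2.0e-6 M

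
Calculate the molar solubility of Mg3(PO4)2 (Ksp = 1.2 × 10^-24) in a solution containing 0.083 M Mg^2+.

s ≈ 2.3 × 10^-11 M

Mg3(PO4)2(s) <=> 3 Mg^2+ + 2 PO4^3-
Ksp = [Mg^2+]^3[PO4^3-]^2
If s mol/L dissolves here, [Mg^2+] = 0.083 + 3s ≈ 0.083, [PO4^3-] = 2s (Ksp is small, so little additional dissolves).
Ksp ≈ (0.083)^3 × (2s)^2
s = 2.3 × 10^-11 M
Check: 3s = 6.9 × 10^-11 ≪ 0.083, so the approximation is valid.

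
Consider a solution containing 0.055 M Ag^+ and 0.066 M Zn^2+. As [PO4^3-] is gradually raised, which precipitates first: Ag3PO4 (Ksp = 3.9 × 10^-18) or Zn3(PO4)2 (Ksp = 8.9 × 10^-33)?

Zn3(PO4)2

Each salt begins to precipitate when Q = Ksp, i.e. when [PO4^3-] reaches its threshold.
For Ag3PO4: 3.9 × 10^-18 = (0.055)^3 × [PO4^3-]  ⇒  [PO4^3-] = 2.3 × 10^-14 M.
For Zn3(PO4)2: 8.9 × 10^-33 = (0.066)^3 × [PO4^3-]^2  ⇒  [PO4^3-] = 5.6 × 10^-15 M.
The salt with the lower threshold [PO4^3-] precipitates first: Zn3(PO4)2.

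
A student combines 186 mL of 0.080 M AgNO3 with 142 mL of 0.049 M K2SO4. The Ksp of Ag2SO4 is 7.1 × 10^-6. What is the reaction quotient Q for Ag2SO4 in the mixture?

Q ≈ 4.4 × 10^-5

Total volume = 186 + 142 = 328 mL.
[Ag^+] = 8.0 × 10^-2 × (186/328) = 4.54 × 10^-2 M
[SO4^2-] = 4.9 × 10^-2 × (142/328) = 2.12 × 10^-2 M
Ag2SO4(s) ⇌ 2 Ag^+ + SO4^2-, so Q = [Ag^+]^2[SO4^2-]
Q = (4.54 × 10^-2)^2(2.12 × 10^-2) = 4.4 x 10^-5
Q > Ksp, so Ag2SO4 will precipitate.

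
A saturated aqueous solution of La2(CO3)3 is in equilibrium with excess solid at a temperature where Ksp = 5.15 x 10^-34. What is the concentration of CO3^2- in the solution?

2.59e-7 M

La2(CO3)3(s) <=> 2 La^3+ + 3 CO3^2-
Ksp = [La^3+]^2[CO3^2-]^3
With molar solubility s: [La^3+] = 2s, [CO3^2-] = 3s.
Substituting: Ksp = (2s)^2(3s)^3 = 108s^5
Solving, s = (5.15 x 10^-34/108)^(1/5) = 8.623 × 10^-8 M
[CO3^2-] = 3s = 2.59 × 10^-7 M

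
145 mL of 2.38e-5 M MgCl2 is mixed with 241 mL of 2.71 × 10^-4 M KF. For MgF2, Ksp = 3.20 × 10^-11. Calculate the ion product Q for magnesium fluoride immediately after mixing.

Total volume = 145 + 241 = 386 mL.
[Mg^2+] = 2.38 × 10^-5 × (145/386) = 8.940 × 10^-6 M
[F^-] = 2.71 × 10^-4 × (241/386) = 1.692 × 10^-4 M
MgF2(s) <=> Mg^2+(aq) + 2 F^-(aq), so Q = [Mg^2+][F^-]^2
Q = (8.940 × 10^-6)(1.692 × 10^-4)^2 = 2.56 × 10^-13
Q < Ksp, so no precipitate of MgF2 forms.

Q ≈ 2.56 x 10^-13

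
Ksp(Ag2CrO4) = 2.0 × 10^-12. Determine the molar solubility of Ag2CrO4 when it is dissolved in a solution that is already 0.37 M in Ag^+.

s ≈ 1.5e-11 M

Ag2CrO4(s) ⇌ 2 Ag^+ + CrO4^2-
Ksp = [Ag^+]^2[CrO4^2-]
Let s be the molar solubility in this solution. [Ag^+] = 0.37 + 2s ≈ 0.37, [CrO4^2-] = s (common-ion effect: Ag^+ is already 0.37 M).
Ksp ≈ (0.37)^2 × s
s = 1.5 × 10^-11 M
Check: 2s = 2.9 x 10^-11 ≪ 0.37, so the approximation is valid.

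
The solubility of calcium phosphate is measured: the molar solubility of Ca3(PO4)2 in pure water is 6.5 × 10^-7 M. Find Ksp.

Ca3(PO4)2(s) ⇌ 3 Ca^2+ + 2 PO4^3-
If s mol/L of Ca3(PO4)2 dissolves, [Ca^2+] = 3s and [PO4^3-] = 2s.
Ksp = [Ca^2+]^3[PO4^3-]^2
Substituting: Ksp = (3s)^3(2s)^2 = 108s^5
With s = 6.5 x 10^-7: Ksp = 1.3 × 10^-29

Ksp ≈ 1.3 x 10^-29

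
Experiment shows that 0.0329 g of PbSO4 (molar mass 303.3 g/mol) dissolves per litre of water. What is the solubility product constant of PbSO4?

Ksp = 1.18e-8

Molar solubility s = (3.29 x 10^-2 g/L) / (303.3 g/mol) = 1.085 x 10^-4 M.
PbSO4(s) <=> Pb^2+ + SO4^2-
For each mole of PbSO4 that dissolves: [Pb^2+] = s, [SO4^2-] = s.
Ksp = [Pb^2+][SO4^2-]
Ksp = (s)(s) = s^2
With s = 1.085 x 10^-4: Ksp = 1.18 × 10^-8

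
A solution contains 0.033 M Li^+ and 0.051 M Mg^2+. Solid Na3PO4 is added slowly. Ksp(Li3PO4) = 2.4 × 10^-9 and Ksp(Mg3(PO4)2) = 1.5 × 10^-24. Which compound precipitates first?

Mg3(PO4)2

Each salt begins to precipitate when Q = Ksp, i.e. when [PO4^3-] reaches its threshold.
For Li3PO4: 2.4 × 10^-9 = (0.033)^3 × [PO4^3-]  ⇒  [PO4^3-] = 6.7 × 10^-5 M.
For Mg3(PO4)2: 1.5 × 10^-24 = (0.051)^3 × [PO4^3-]^2  ⇒  [PO4^3-] = 1.1 x 10^-10 M.
The salt with the lower threshold [PO4^3-] precipitates first: Mg3(PO4)2.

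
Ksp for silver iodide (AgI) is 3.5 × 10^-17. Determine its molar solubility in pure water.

AgI(s) ⇌ Ag^+ + I^-
Ksp = [Ag^+][I^-]
If s mol/L of AgI dissolves, [Ag^+] = s and [I^-] = s.
Ksp = s × s = s^2
s = (3.5 × 10^-17)^(1/2) = 5.9 x 10^-9 M

s ≈ 5.9 × 10^-9 M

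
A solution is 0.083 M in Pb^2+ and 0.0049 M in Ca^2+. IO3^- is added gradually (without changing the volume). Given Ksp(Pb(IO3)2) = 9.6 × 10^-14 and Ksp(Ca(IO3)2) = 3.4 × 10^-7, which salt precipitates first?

Each salt begins to precipitate when Q = Ksp, i.e. when [IO3^-] reaches its threshold.
For Pb(IO3)2: 9.6 × 10^-14 = 0.083 × [IO3^-]^2  ⇒  [IO3^-] = 1.1 × 10^-6 M.
For Ca(IO3)2: 3.4 × 10^-7 = 0.0049 × [IO3^-]^2  ⇒  [IO3^-] = 8.3 × 10^-3 M.
The salt with the lower threshold [IO3^-] precipitates first: Pb(IO3)2.

Pb(IO3)2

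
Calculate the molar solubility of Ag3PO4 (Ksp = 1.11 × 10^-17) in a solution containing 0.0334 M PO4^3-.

2.31 x 10^-6 M

Ag3PO4(s) <=> 3 Ag^+ + PO4^3-
Ksp = [Ag^+]^3[PO4^3-]
Let s be the molar solubility in this solution. [Ag^+] = 3s, [PO4^3-] = 0.0334 + s ≈ 0.0334 (Ksp is small, so little additional dissolves).
Ksp ≈ (3s)^3 × 0.0334
s = 2.31 x 10^-6 M
Check: s = 2.3 × 10^-6 ≪ 0.0334, so the approximation is valid.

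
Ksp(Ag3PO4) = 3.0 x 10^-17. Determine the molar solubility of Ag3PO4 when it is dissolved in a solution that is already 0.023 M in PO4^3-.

Ag3PO4(s) <=> 3 Ag^+ + PO4^3-
Ksp = [Ag^+]^3[PO4^3-]
Let s = moles of Ag3PO4 that dissolve per litre. [Ag^+] = 3s, [PO4^3-] = 0.023 + s ≈ 0.023 (since the PO4^3- already present dominates).
Ksp ≈ (3s)^3 × 0.023
s = 3.6 × 10^-6 M
Check: s = 3.6 × 10^-6 ≪ 0.023, so the approximation is valid.

s ≈ 3.6e-6 M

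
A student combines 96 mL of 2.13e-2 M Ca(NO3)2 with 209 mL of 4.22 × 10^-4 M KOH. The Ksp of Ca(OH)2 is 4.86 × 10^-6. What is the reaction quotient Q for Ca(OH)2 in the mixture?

Q ≈ 5.61 x 10^-10

Total volume = 96 + 209 = 305 mL.
[Ca^2+] = 2.13 x 10^-2 × (96/305) = 6.704 x 10^-3 M
[OH^-] = 4.22 × 10^-4 × (209/305) = 2.892 × 10^-4 M
Ca(OH)2(s) ⇌ Ca^2+(aq) + 2 OH^-(aq), so Q = [Ca^2+][OH^-]^2
Q = (6.704 × 10^-3)(2.892 x 10^-4)^2 = 5.61 × 10^-10
Q < Ksp, so no precipitate of Ca(OH)2 forms.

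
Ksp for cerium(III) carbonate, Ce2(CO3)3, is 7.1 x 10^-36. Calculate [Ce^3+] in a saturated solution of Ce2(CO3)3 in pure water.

[Ce^3+] ≈ 7.3 x 10^-8 M

Ce2(CO3)3(s) ⇌ 2 Ce^3+(aq) + 3 CO3^2-(aq)
Ksp = [Ce^3+]^2[CO3^2-]^3
Let s = molar solubility. Then [Ce^3+] = 2s and [CO3^2-] = 3s.
So Ksp = (2s)^2 × (3s)^3 = 108s^5
s = (7.1 x 10^-36 / 108)^(1/5) = 3.66 × 10^-8 M
[Ce^3+] = 2s = 7.3 x 10^-8 M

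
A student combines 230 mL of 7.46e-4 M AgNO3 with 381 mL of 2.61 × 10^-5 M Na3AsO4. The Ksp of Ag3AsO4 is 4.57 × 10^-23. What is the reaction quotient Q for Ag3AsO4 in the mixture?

Total volume = 230 + 381 = 611 mL.
[Ag^+] = 7.46 × 10^-4 × (230/611) = 2.808 x 10^-4 M
[AsO4^3-] = 2.61 x 10^-5 × (381/611) = 1.628 × 10^-5 M
Ag3AsO4(s) <=> 3 Ag^+ + AsO4^3-, so Q = [Ag^+]^3[AsO4^3-]
Q = (2.808 × 10^-4)^3(1.628 × 10^-5) = 3.60 x 10^-16
Q > Ksp, so Ag3AsO4 will precipitate.

3.60 × 10^-16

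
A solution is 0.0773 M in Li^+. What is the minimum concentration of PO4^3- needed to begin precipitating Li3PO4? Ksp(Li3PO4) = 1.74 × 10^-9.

[PO4^3-] ≈ 3.77 × 10^-6 M

Li3PO4(s) <=> 3 Li^+ + PO4^3-
Ksp = [Li^+]^3[PO4^3-]
Precipitation begins when Q = Ksp. With [Li^+] = 0.0773 M:
1.74 × 10^-9 = (0.0773)^3 × [PO4^3-]
[PO4^3-] = (1.74 × 10^-9 / 4.619 × 10^-4) = 3.77 × 10^-6 M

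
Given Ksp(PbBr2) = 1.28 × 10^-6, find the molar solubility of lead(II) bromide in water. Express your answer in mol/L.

6.84e-3 M

PbBr2(s) ⇌ Pb^2+ + 2 Br^-
Ksp = [Pb^2+][Br^-]^2
For each mole of PbBr2 that dissolves: [Pb^2+] = s, [Br^-] = 2s.
So Ksp = s × (2s)^2 = 4s^3
s^3 = 1.28 × 10^-6 / 4, so s = 6.84 × 10^-3 M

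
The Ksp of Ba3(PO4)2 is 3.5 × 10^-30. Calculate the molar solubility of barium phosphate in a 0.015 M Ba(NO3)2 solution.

Ba3(PO4)2(s) ⇌ 3 Ba^2+(aq) + 2 PO4^3-(aq)
Ksp = [Ba^2+]^3[PO4^3-]^2
Let s = moles of Ba3(PO4)2 that dissolve per litre. [Ba^2+] = 0.015 + 3s ≈ 0.015, [PO4^3-] = 2s (since Ba^2+ from Ba(NO3)2 dominates).
Ksp ≈ (0.015)^3 × (2s)^2
s = 5.1 × 10^-13 M
Check: 3s = 1.5 x 10^-12 ≪ 0.015, so the approximation is valid.

s ≈ 5.1e-13 M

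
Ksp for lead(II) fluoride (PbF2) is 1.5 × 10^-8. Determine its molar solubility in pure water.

s = 1.6 × 10^-3 M

PbF2(s) ⇌ Pb^2+ + 2 F^-
Ksp = [Pb^2+][F^-]^2
Let s = molar solubility. Then [Pb^2+] = s and [F^-] = 2s.
Ksp = s(2s)^2 = 4s^3
s^3 = 1.5 × 10^-8 / 4, so s = 1.6 × 10^-3 M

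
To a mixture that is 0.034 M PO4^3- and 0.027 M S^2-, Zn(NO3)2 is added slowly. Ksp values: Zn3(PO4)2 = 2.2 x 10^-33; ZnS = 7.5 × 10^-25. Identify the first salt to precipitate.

ZnS

Each salt begins to precipitate when Q = Ksp, i.e. when [Zn^2+] reaches its threshold.
For Zn3(PO4)2: 2.2 x 10^-33 = (0.034)^2 × [Zn^2+]^3  ⇒  [Zn^2+] = 1.2 × 10^-10 M.
For ZnS: 7.5 × 10^-25 = 0.027 × [Zn^2+]  ⇒  [Zn^2+] = 2.8 x 10^-23 M.
The salt with the lower threshold [Zn^2+] precipitates first: ZnS.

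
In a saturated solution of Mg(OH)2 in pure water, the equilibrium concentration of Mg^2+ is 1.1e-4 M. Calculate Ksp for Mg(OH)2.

Mg(OH)2(s) ⇌ Mg^2+(aq) + 2 OH^-(aq)
Stoichiometry gives [OH^-] = (2/1)[Mg^2+] = 2.20 × 10^-4 M.
Ksp = [Mg^2+][OH^-]^2
Ksp = 1.1 × 10^-4 × (2.20 × 10^-4)^2 = 5.3 × 10^-12

5.3 × 10^-12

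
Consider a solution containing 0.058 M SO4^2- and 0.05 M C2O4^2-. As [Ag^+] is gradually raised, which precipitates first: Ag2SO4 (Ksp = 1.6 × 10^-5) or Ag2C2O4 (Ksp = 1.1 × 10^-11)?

Each salt begins to precipitate when Q = Ksp, i.e. when [Ag^+] reaches its threshold.
For Ag2SO4: 1.6 × 10^-5 = 0.058 × [Ag^+]^2  ⇒  [Ag^+] = 1.7 x 10^-2 M.
For Ag2C2O4: 1.1 × 10^-11 = 0.05 × [Ag^+]^2  ⇒  [Ag^+] = 1.5 × 10^-5 M.
The salt with the lower threshold [Ag^+] precipitates first: Ag2C2O4.

Ag2C2O4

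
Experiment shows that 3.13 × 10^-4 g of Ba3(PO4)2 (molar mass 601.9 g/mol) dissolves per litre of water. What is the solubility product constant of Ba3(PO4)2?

Ksp = 4.11e-30

Molar solubility s = (3.13 x 10^-4 g/L) / (601.9 g/mol) = 5.200 x 10^-7 M.
Ba3(PO4)2(s) <=> 3 Ba^2+(aq) + 2 PO4^3-(aq)
With molar solubility s: [Ba^2+] = 3s, [PO4^3-] = 2s.
Ksp = [Ba^2+]^3[PO4^3-]^2
Ksp = (3s)^3(2s)^2 = 108s^5
Ksp = 108 × (5.200 × 10^-7)^5 = 4.11 × 10^-30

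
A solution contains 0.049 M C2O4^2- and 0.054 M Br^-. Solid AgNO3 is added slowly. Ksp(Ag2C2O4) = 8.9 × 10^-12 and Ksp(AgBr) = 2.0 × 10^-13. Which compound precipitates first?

Each salt begins to precipitate when Q = Ksp, i.e. when [Ag^+] reaches its threshold.
For Ag2C2O4: 8.9 × 10^-12 = 0.049 × [Ag^+]^2  ⇒  [Ag^+] = 1.3 × 10^-5 M.
For AgBr: 2.0 × 10^-13 = 0.054 × [Ag^+]  ⇒  [Ag^+] = 3.7 x 10^-12 M.
The salt with the lower threshold [Ag^+] precipitates first: AgBr.

AgBr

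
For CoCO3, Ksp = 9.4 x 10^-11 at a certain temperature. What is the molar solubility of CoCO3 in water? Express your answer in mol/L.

CoCO3(s) <=> Co^2+ + CO3^2-
Ksp = [Co^2+][CO3^2-]
If s mol/L of CoCO3 dissolves, [Co^2+] = s and [CO3^2-] = s.
Ksp = s^2
s = √(9.4 x 10^-11) = 9.7 x 10^-6 M

9.7 × 10^-6 M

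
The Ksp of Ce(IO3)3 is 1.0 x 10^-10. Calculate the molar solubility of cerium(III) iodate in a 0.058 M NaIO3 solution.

Ce(IO3)3(s) ⇌ Ce^3+(aq) + 3 IO3^-(aq)
Ksp = [Ce^3+][IO3^-]^3
If s mol/L dissolves here, [Ce^3+] = s, [IO3^-] = 0.058 + 3s ≈ 0.058 (since IO3^- from NaIO3 dominates).
Ksp ≈ s × (0.058)^3
s = 5.1 x 10^-7 M
Check: 3s = 1.5 x 10^-6 ≪ 0.058, so the approximation is valid.

s ≈ 5.1e-7 M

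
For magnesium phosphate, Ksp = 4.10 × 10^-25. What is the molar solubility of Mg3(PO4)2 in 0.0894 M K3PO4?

Mg3(PO4)2(s) <=> 3 Mg^2+ + 2 PO4^3-
Ksp = [Mg^2+]^3[PO4^3-]^2
Let s be the molar solubility in this solution. [Mg^2+] = 3s, [PO4^3-] = 0.0894 + 2s ≈ 0.0894 (Ksp is small, so little additional dissolves).
Ksp ≈ (3s)^3 × (0.0894)^2
s = 1.24 × 10^-8 M
Check: 2s = 2.5 × 10^-8 ≪ 0.0894, so the approximation is valid.

s = 1.24e-8 M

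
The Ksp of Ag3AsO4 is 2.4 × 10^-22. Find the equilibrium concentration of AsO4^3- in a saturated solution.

Ag3AsO4(s) <=> 3 Ag^+(aq) + AsO4^3-(aq)
Ksp = [Ag^+]^3[AsO4^3-]
For each mole of Ag3AsO4 that dissolves: [Ag^+] = 3s, [AsO4^3-] = s.
Ksp = (3s)^3s = 27s^4
s = (2.4 × 10^-22 / 27)^(1/4) = 1.73 x 10^-6 M
[AsO4^3-] = s = 1.7 x 10^-6 M

1.7 x 10^-6 M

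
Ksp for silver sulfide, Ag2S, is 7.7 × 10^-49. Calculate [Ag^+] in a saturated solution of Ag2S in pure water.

[Ag^+] ≈ 1.2e-16 M

Ag2S(s) <=> 2 Ag^+(aq) + S^2-(aq)
Ksp = [Ag^+]^2[S^2-]
Let s = molar solubility. Then [Ag^+] = 2s and [S^2-] = s.
Ksp = (2s)^2s = 4s^3
s^3 = 7.7 × 10^-49 / 4, so s = 5.77 × 10^-17 M
[Ag^+] = 2s = 1.2 × 10^-16 M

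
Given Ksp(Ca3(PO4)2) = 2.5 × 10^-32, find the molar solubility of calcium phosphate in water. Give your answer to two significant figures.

Ca3(PO4)2(s) ⇌ 3 Ca^2+(aq) + 2 PO4^3-(aq)
Ksp = [Ca^2+]^3[PO4^3-]^2
Let s = molar solubility. Then [Ca^2+] = 3s and [PO4^3-] = 2s.
Ksp = (3s)^3(2s)^2 = 108s^5
s = (2.5 × 10^-32 / 108)^(1/5) = 1.9 × 10^-7 M

s = 1.9e-7 M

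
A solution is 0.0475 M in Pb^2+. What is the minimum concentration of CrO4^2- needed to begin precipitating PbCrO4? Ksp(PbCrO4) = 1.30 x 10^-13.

2.74 × 10^-12 M

PbCrO4(s) ⇌ Pb^2+(aq) + CrO4^2-(aq)
Ksp = [Pb^2+][CrO4^2-]
Precipitation begins when Q = Ksp. With [Pb^2+] = 0.0475 M:
1.30 x 10^-13 = (0.0475) × [CrO4^2-]
[CrO4^2-] = (1.30 x 10^-13 / 4.75 x 10^-2) = 2.74 × 10^-12 M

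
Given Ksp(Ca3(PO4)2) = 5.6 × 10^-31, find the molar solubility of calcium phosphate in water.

Ca3(PO4)2(s) <=> 3 Ca^2+(aq) + 2 PO4^3-(aq)
Ksp = [Ca^2+]^3[PO4^3-]^2
With molar solubility s: [Ca^2+] = 3s, [PO4^3-] = 2s.
Ksp = (3s)^3(2s)^2 = 108s^5
s^5 = 5.6 × 10^-31 / 108, so s = 3.5 × 10^-7 M

3.5 × 10^-7 M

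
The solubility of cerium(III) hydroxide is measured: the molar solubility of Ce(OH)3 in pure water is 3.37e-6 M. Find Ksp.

3.48 × 10^-21

Ce(OH)3(s) ⇌ Ce^3+ + 3 OH^-
With molar solubility s: [Ce^3+] = s, [OH^-] = 3s.
Ksp = [Ce^3+][OH^-]^3
Ksp = s(3s)^3 = 27s^4
Ksp = 27 × (3.37 × 10^-6)^4 = 3.48 × 10^-21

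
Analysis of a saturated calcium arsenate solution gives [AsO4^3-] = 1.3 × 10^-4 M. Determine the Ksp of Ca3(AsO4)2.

Ca3(AsO4)2(s) ⇌ 3 Ca^2+(aq) + 2 AsO4^3-(aq)
Stoichiometry gives [Ca^2+] = (3/2)[AsO4^3-] = 1.95 x 10^-4 M.
Ksp = [Ca^2+]^3[AsO4^3-]^2
Ksp = (1.95 × 10^-4)^3 × (1.3 × 10^-4)^2 = 1.3 × 10^-19

Ksp = 1.3 × 10^-19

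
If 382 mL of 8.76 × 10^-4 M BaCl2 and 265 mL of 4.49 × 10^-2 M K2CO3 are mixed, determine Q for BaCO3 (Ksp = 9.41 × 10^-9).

Q ≈ 9.51e-6

Total volume = 382 + 265 = 647 mL.
[Ba^2+] = 8.76 × 10^-4 × (382/647) = 5.172 × 10^-4 M
[CO3^2-] = 4.49 × 10^-2 × (265/647) = 1.839 × 10^-2 M
BaCO3(s) <=> Ba^2+ + CO3^2-, so Q = [Ba^2+][CO3^2-]
Q = (5.172 × 10^-4)(1.839 × 10^-2) = 9.51 × 10^-6
Q > Ksp, so BaCO3 will precipitate.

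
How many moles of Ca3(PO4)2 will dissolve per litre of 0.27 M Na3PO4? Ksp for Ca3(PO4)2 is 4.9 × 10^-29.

Ca3(PO4)2(s) <=> 3 Ca^2+ + 2 PO4^3-
Ksp = [Ca^2+]^3[PO4^3-]^2
Let s be the molar solubility in this solution. [Ca^2+] = 3s, [PO4^3-] = 0.27 + 2s ≈ 0.27 (common-ion effect: PO4^3- is already 0.27 M).
Ksp ≈ (3s)^3 × (0.27)^2
s = 2.9 x 10^-10 M
Check: 2s = 5.8 × 10^-10 ≪ 0.27, so the approximation is valid.

2.9e-10 M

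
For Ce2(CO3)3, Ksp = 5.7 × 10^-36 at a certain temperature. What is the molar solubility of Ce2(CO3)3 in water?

Ce2(CO3)3(s) <=> 2 Ce^3+(aq) + 3 CO3^2-(aq)
Ksp = [Ce^3+]^2[CO3^2-]^3
If s mol/L of Ce2(CO3)3 dissolves, [Ce^3+] = 2s and [CO3^2-] = 3s.
Substituting: Ksp = (2s)^2(3s)^3 = 108s^5
s = (5.7 × 10^-36 / 108)^(1/5) = 3.5 × 10^-8 M

s ≈ 3.5e-8 M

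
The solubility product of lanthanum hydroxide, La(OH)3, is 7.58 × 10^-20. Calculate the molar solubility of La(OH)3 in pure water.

s = 7.28 x 10^-6 M

La(OH)3(s) ⇌ La^3+(aq) + 3 OH^-(aq)
Ksp = [La^3+][OH^-]^3
For each mole of La(OH)3 that dissolves: [La^3+] = s, [OH^-] = 3s.
So Ksp = s × (3s)^3 = 27s^4
Solving, s = (7.58 × 10^-20/27)^(1/4) = 7.28 × 10^-6 M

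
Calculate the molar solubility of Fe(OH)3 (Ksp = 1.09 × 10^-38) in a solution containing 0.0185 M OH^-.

s = 1.72 x 10^-33 M

Fe(OH)3(s) <=> Fe^3+ + 3 OH^-
Ksp = [Fe^3+][OH^-]^3
Let s = moles of Fe(OH)3 that dissolve per litre. [Fe^3+] = s, [OH^-] = 0.0185 + 3s ≈ 0.0185 (common-ion effect: OH^- is already 0.0185 M).
Ksp ≈ s × (0.0185)^3
s = 1.72 × 10^-33 M
Check: 3s = 5.2 x 10^-33 ≪ 0.0185, so the approximation is valid.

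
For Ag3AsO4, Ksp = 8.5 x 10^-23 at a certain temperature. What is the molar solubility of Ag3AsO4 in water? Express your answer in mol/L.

1.3 x 10^-6 M

Ag3AsO4(s) <=> 3 Ag^+(aq) + AsO4^3-(aq)
Ksp = [Ag^+]^3[AsO4^3-]
Let s = molar solubility. Then [Ag^+] = 3s and [AsO4^3-] = s.
Substituting: Ksp = (3s)^3s = 27s^4
Solving, s = (8.5 x 10^-23/27)^(1/4) = 1.3 × 10^-6 M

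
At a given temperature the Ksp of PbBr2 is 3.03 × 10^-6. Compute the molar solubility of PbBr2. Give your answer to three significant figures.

PbBr2(s) ⇌ Pb^2+(aq) + 2 Br^-(aq)
Ksp = [Pb^2+][Br^-]^2
Let s = molar solubility. Then [Pb^2+] = s and [Br^-] = 2s.
Substituting: Ksp = s(2s)^2 = 4s^3
Solving, s = (3.03 × 10^-6/4)^(1/3) = 9.12 x 10^-3 M

s ≈ 9.12 × 10^-3 M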